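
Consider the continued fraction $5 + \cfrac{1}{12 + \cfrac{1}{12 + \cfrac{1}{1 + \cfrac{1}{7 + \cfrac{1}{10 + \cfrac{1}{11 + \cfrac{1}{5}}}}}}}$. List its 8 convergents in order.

Using the convergent recurrence p_i = a_i*p_{i-1} + p_{i-2}, q_i = a_i*q_{i-1} + q_{i-2} with p_{-2}=0, p_{-1}=1, q_{-2}=1, q_{-1}=0:
  i=0: a_0=5, p_0 = 5*1 + 0 = 5, q_0 = 5*0 + 1 = 1.
  i=1: a_1=12, p_1 = 12*5 + 1 = 61, q_1 = 12*1 + 0 = 12.
  i=2: a_2=12, p_2 = 12*61 + 5 = 737, q_2 = 12*12 + 1 = 145.
  i=3: a_3=1, p_3 = 1*737 + 61 = 798, q_3 = 1*145 + 12 = 157.
  i=4: a_4=7, p_4 = 7*798 + 737 = 6323, q_4 = 7*157 + 145 = 1244.
  i=5: a_5=10, p_5 = 10*6323 + 798 = 64028, q_5 = 10*1244 + 157 = 12597.
  i=6: a_6=11, p_6 = 11*64028 + 6323 = 710631, q_6 = 11*12597 + 1244 = 139811.
  i=7: a_7=5, p_7 = 5*710631 + 64028 = 3617183, q_7 = 5*139811 + 12597 = 711652.

5/1, 61/12, 737/145, 798/157, 6323/1244, 64028/12597, 710631/139811, 3617183/711652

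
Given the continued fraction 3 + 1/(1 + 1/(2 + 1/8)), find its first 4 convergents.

3/1, 4/1, 11/3, 92/25

Using the convergent recurrence p_i = a_i*p_{i-1} + p_{i-2}, q_i = a_i*q_{i-1} + q_{i-2} with p_{-2}=0, p_{-1}=1, q_{-2}=1, q_{-1}=0:
  i=0: a_0=3, p_0 = 3*1 + 0 = 3, q_0 = 3*0 + 1 = 1.
  i=1: a_1=1, p_1 = 1*3 + 1 = 4, q_1 = 1*1 + 0 = 1.
  i=2: a_2=2, p_2 = 2*4 + 3 = 11, q_2 = 2*1 + 1 = 3.
  i=3: a_3=8, p_3 = 8*11 + 4 = 92, q_3 = 8*3 + 1 = 25.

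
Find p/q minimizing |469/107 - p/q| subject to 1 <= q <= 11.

Expand x = 469/107 as a continued fraction with the Euclidean algorithm:
  469 = 4*107 + 41, so a_0 = 4.
  107 = 2*41 + 25, so a_1 = 2.
  41 = 1*25 + 16, so a_2 = 1.
  25 = 1*16 + 9, so a_3 = 1.
  16 = 1*9 + 7, so a_4 = 1.
  9 = 1*7 + 2, so a_5 = 1.
  7 = 3*2 + 1, so a_6 = 3.
  2 = 2*1 + 0, so a_7 = 2.
so x = [4; 2, 1, 1, 1, 1, 3, 2].
Convergents (p_i = a_i*p_{i-1} + p_{i-2}, q_i = a_i*q_{i-1} + q_{i-2} with p_{-2}=0, p_{-1}=1, q_{-2}=1, q_{-1}=0), until the denominator exceeds 11:
  i=0: a_0=4, p_0 = 4*1 + 0 = 4, q_0 = 4*0 + 1 = 1.
  i=1: a_1=2, p_1 = 2*4 + 1 = 9, q_1 = 2*1 + 0 = 2.
  i=2: a_2=1, p_2 = 1*9 + 4 = 13, q_2 = 1*2 + 1 = 3.
  i=3: a_3=1, p_3 = 1*13 + 9 = 22, q_3 = 1*3 + 2 = 5.
  i=4: a_4=1, p_4 = 1*22 + 13 = 35, q_4 = 1*5 + 3 = 8.
  i=5: a_5=1, p_5 = 1*35 + 22 = 57, q_5 = 1*8 + 5 = 13.
q_5 = 13 > 11, so the last convergent with denominator <= 11 is p_4/q_4 = 35/8.
The closest fraction with denominator <= 11 is either p_4/q_4 or the intermediate fraction (k*p_4 + p_3)/(k*q_4 + q_3) with the largest k >= 1 whose denominator stays <= 11; these approach x as k grows, and every other convergent or intermediate fraction in range is farther away.
Largest k: floor((11 - q_3)/q_4) = floor((11 - 5)/8) = 0.
Since k = 0, no intermediate fraction beyond p_4/q_4 has denominator <= 11, so the convergent 35/8 is the closest (its error is |469*8 - 35*107|/(107*8) = 7/856).

35/8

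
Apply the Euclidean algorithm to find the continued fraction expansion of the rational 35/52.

[0; 1, 2, 17]

Run the Euclidean algorithm on 35 and 52; the successive quotients are the partial quotients a_0, a_1, ... (each step inverts the fractional part left over by the previous one):
  35 = 0*52 + 35, so a_0 = 0.
  52 = 1*35 + 17, so a_1 = 1.
  35 = 2*17 + 1, so a_2 = 2.
  17 = 17*1 + 0, so a_3 = 17.
The remainder reaches 0 after 4 divisions, so the expansion has 4 partial quotients, read off in order.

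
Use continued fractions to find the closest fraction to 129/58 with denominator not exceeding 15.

Expand x = 129/58 as a continued fraction with the Euclidean algorithm:
  129 = 2*58 + 13, so a_0 = 2.
  58 = 4*13 + 6, so a_1 = 4.
  13 = 2*6 + 1, so a_2 = 2.
  6 = 6*1 + 0, so a_3 = 6.
so x = [2; 4, 2, 6].
Convergents (p_i = a_i*p_{i-1} + p_{i-2}, q_i = a_i*q_{i-1} + q_{i-2} with p_{-2}=0, p_{-1}=1, q_{-2}=1, q_{-1}=0), until the denominator exceeds 15:
  i=0: a_0=2, p_0 = 2*1 + 0 = 2, q_0 = 2*0 + 1 = 1.
  i=1: a_1=4, p_1 = 4*2 + 1 = 9, q_1 = 4*1 + 0 = 4.
  i=2: a_2=2, p_2 = 2*9 + 2 = 20, q_2 = 2*4 + 1 = 9.
  i=3: a_3=6, p_3 = 6*20 + 9 = 129, q_3 = 6*9 + 4 = 58.
q_3 = 58 > 15, so the last convergent with denominator <= 15 is p_2/q_2 = 20/9.
The closest fraction with denominator <= 15 is either p_2/q_2 or the intermediate fraction (k*p_2 + p_1)/(k*q_2 + q_1) with the largest k >= 1 whose denominator stays <= 15; these approach x as k grows, and every other convergent or intermediate fraction in range is farther away.
Largest k: floor((15 - q_1)/q_2) = floor((15 - 4)/9) = 1.
That gives (1*20 + 9)/(1*9 + 4) = 29/13.
Compare the errors: |x - 20/9| = |129*9 - 20*58|/(58*9) = 1/522, and |x - 29/13| = |129*13 - 29*58|/(58*13) = 5/754.
Cross-multiplying, 1*754 = 754 < 2610 = 5*522, so 1/522 is smaller: the convergent 20/9 is closer to x than 29/13.

20/9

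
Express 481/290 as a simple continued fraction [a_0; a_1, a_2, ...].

Run the Euclidean algorithm on 481 and 290; the successive quotients are the partial quotients a_0, a_1, ... (each step inverts the fractional part left over by the previous one):
  481 = 1*290 + 191, so a_0 = 1.
  290 = 1*191 + 99, so a_1 = 1.
  191 = 1*99 + 92, so a_2 = 1.
  99 = 1*92 + 7, so a_3 = 1.
  92 = 13*7 + 1, so a_4 = 13.
  7 = 7*1 + 0, so a_5 = 7.
The remainder reaches 0 after 6 divisions, so the expansion has 6 partial quotients, read off in order.

[1; 1, 1, 1, 13, 7]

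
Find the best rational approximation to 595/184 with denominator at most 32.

97/30

Expand x = 595/184 as a continued fraction with the Euclidean algorithm:
  595 = 3*184 + 43, so a_0 = 3.
  184 = 4*43 + 12, so a_1 = 4.
  43 = 3*12 + 7, so a_2 = 3.
  12 = 1*7 + 5, so a_3 = 1.
  7 = 1*5 + 2, so a_4 = 1.
  5 = 2*2 + 1, so a_5 = 2.
  2 = 2*1 + 0, so a_6 = 2.
so x = [3; 4, 3, 1, 1, 2, 2].
Convergents (p_i = a_i*p_{i-1} + p_{i-2}, q_i = a_i*q_{i-1} + q_{i-2} with p_{-2}=0, p_{-1}=1, q_{-2}=1, q_{-1}=0), until the denominator exceeds 32:
  i=0: a_0=3, p_0 = 3*1 + 0 = 3, q_0 = 3*0 + 1 = 1.
  i=1: a_1=4, p_1 = 4*3 + 1 = 13, q_1 = 4*1 + 0 = 4.
  i=2: a_2=3, p_2 = 3*13 + 3 = 42, q_2 = 3*4 + 1 = 13.
  i=3: a_3=1, p_3 = 1*42 + 13 = 55, q_3 = 1*13 + 4 = 17.
  i=4: a_4=1, p_4 = 1*55 + 42 = 97, q_4 = 1*17 + 13 = 30.
  i=5: a_5=2, p_5 = 2*97 + 55 = 249, q_5 = 2*30 + 17 = 77.
q_5 = 77 > 32, so the last convergent with denominator <= 32 is p_4/q_4 = 97/30.
The closest fraction with denominator <= 32 is either p_4/q_4 or the intermediate fraction (k*p_4 + p_3)/(k*q_4 + q_3) with the largest k >= 1 whose denominator stays <= 32; these approach x as k grows, and every other convergent or intermediate fraction in range is farther away.
Largest k: floor((32 - q_3)/q_4) = floor((32 - 17)/30) = 0.
Since k = 0, no intermediate fraction beyond p_4/q_4 has denominator <= 32, so the convergent 97/30 is the closest (its error is |595*30 - 97*184|/(184*30) = 2/5520).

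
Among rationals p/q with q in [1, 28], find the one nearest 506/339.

Expand x = 506/339 as a continued fraction with the Euclidean algorithm:
  506 = 1*339 + 167, so a_0 = 1.
  339 = 2*167 + 5, so a_1 = 2.
  167 = 33*5 + 2, so a_2 = 33.
  5 = 2*2 + 1, so a_3 = 2.
  2 = 2*1 + 0, so a_4 = 2.
so x = [1; 2, 33, 2, 2].
Convergents (p_i = a_i*p_{i-1} + p_{i-2}, q_i = a_i*q_{i-1} + q_{i-2} with p_{-2}=0, p_{-1}=1, q_{-2}=1, q_{-1}=0), until the denominator exceeds 28:
  i=0: a_0=1, p_0 = 1*1 + 0 = 1, q_0 = 1*0 + 1 = 1.
  i=1: a_1=2, p_1 = 2*1 + 1 = 3, q_1 = 2*1 + 0 = 2.
  i=2: a_2=33, p_2 = 33*3 + 1 = 100, q_2 = 33*2 + 1 = 67.
q_2 = 67 > 28, so the last convergent with denominator <= 28 is p_1/q_1 = 3/2.
The closest fraction with denominator <= 28 is either p_1/q_1 or the intermediate fraction (k*p_1 + p_0)/(k*q_1 + q_0) with the largest k >= 1 whose denominator stays <= 28; these approach x as k grows, and every other convergent or intermediate fraction in range is farther away.
Largest k: floor((28 - q_0)/q_1) = floor((28 - 1)/2) = 13.
That gives (13*3 + 1)/(13*2 + 1) = 40/27.
Compare the errors: |x - 3/2| = |506*2 - 3*339|/(339*2) = 5/678, and |x - 40/27| = |506*27 - 40*339|/(339*27) = 102/9153.
Cross-multiplying, 5*9153 = 45765 < 69156 = 102*678, so 5/678 is smaller: the convergent 3/2 is closer to x than 40/27.

3/2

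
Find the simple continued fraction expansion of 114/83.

Run the Euclidean algorithm on 114 and 83; the successive quotients are the partial quotients a_0, a_1, ... (each step inverts the fractional part left over by the previous one):
  114 = 1*83 + 31, so a_0 = 1.
  83 = 2*31 + 21, so a_1 = 2.
  31 = 1*21 + 10, so a_2 = 1.
  21 = 2*10 + 1, so a_3 = 2.
  10 = 10*1 + 0, so a_4 = 10.
The remainder reaches 0 after 5 divisions, so the expansion has 5 partial quotients, read off in order.

[1; 2, 1, 2, 10]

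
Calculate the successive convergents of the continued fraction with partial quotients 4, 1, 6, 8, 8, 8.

Using the convergent recurrence p_i = a_i*p_{i-1} + p_{i-2}, q_i = a_i*q_{i-1} + q_{i-2} with p_{-2}=0, p_{-1}=1, q_{-2}=1, q_{-1}=0:
  i=0: a_0=4, p_0 = 4*1 + 0 = 4, q_0 = 4*0 + 1 = 1.
  i=1: a_1=1, p_1 = 1*4 + 1 = 5, q_1 = 1*1 + 0 = 1.
  i=2: a_2=6, p_2 = 6*5 + 4 = 34, q_2 = 6*1 + 1 = 7.
  i=3: a_3=8, p_3 = 8*34 + 5 = 277, q_3 = 8*7 + 1 = 57.
  i=4: a_4=8, p_4 = 8*277 + 34 = 2250, q_4 = 8*57 + 7 = 463.
  i=5: a_5=8, p_5 = 8*2250 + 277 = 18277, q_5 = 8*463 + 57 = 3761.

4/1, 5/1, 34/7, 277/57, 2250/463, 18277/3761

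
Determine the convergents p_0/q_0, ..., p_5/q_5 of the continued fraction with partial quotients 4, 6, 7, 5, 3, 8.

Using the convergent recurrence p_i = a_i*p_{i-1} + p_{i-2}, q_i = a_i*q_{i-1} + q_{i-2} with p_{-2}=0, p_{-1}=1, q_{-2}=1, q_{-1}=0:
  i=0: a_0=4, p_0 = 4*1 + 0 = 4, q_0 = 4*0 + 1 = 1.
  i=1: a_1=6, p_1 = 6*4 + 1 = 25, q_1 = 6*1 + 0 = 6.
  i=2: a_2=7, p_2 = 7*25 + 4 = 179, q_2 = 7*6 + 1 = 43.
  i=3: a_3=5, p_3 = 5*179 + 25 = 920, q_3 = 5*43 + 6 = 221.
  i=4: a_4=3, p_4 = 3*920 + 179 = 2939, q_4 = 3*221 + 43 = 706.
  i=5: a_5=8, p_5 = 8*2939 + 920 = 24432, q_5 = 8*706 + 221 = 5869.

4/1, 25/6, 179/43, 920/221, 2939/706, 24432/5869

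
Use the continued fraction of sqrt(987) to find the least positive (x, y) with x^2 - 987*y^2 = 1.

(x, y) = (377, 12)

First expand sqrt(987) as a continued fraction. With x_i = (sqrt(987) + m_i)/d_i and (m_0, d_0) = (0, 1): a_0 = floor(sqrt(987)) = 31, since 31^2 = 961 <= 987 < 1024 = 32^2.
Iterate m_{i+1} = d_i*a_i - m_i, d_{i+1} = (987 - m_{i+1}^2)/d_i, a_{i+1} = floor((a_0 + m_{i+1})/d_{i+1}):
  m_1 = 1*31 - 0 = 31, d_1 = (987 - 31^2)/1 = 26/1 = 26, a_1 = floor((31 + 31)/26) = 2.
  m_2 = 26*2 - 31 = 21, d_2 = (987 - 21^2)/26 = 546/26 = 21, a_2 = floor((31 + 21)/21) = 2.
  m_3 = 21*2 - 21 = 21, d_3 = (987 - 21^2)/21 = 546/21 = 26, a_3 = floor((31 + 21)/26) = 2.
  m_4 = 26*2 - 21 = 31, d_4 = (987 - 31^2)/26 = 26/26 = 1, a_4 = floor((31 + 31)/1) = 62.
  m_5 = 1*62 - 31 = 31, d_5 = (987 - 31^2)/1 = 26/1 = 26: (m_5, d_5) = (m_1, d_1) = (31, 26), so from here the quotients repeat a_1, ..., a_4; the period length is 4.
So sqrt(987) = [31; (2, 2, 2, 62)] with period length k = 4.
k is even, so the fundamental solution of x^2 - 987y^2 = 1 is (p_{k-1}, q_{k-1}) = (p_3, q_3); compute convergents through index 3.
Convergents (p_i = a_i*p_{i-1} + p_{i-2}, q_i = a_i*q_{i-1} + q_{i-2} with p_{-2}=0, p_{-1}=1, q_{-2}=1, q_{-1}=0):
  i=0: a_0=31, p_0 = 31*1 + 0 = 31, q_0 = 31*0 + 1 = 1.
  i=1: a_1=2, p_1 = 2*31 + 1 = 63, q_1 = 2*1 + 0 = 2.
  i=2: a_2=2, p_2 = 2*63 + 31 = 157, q_2 = 2*2 + 1 = 5.
  i=3: a_3=2, p_3 = 2*157 + 63 = 377, q_3 = 2*5 + 2 = 12.
Check: 377^2 - 987*12^2 = 142129 - 142128 = 1, so (x, y) = (377, 12) solves the equation, and by the theorem it is the least positive solution.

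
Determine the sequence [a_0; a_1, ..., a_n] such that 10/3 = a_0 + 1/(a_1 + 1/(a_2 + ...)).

[3; 3]

Run the Euclidean algorithm on 10 and 3; the successive quotients are the partial quotients a_0, a_1, ... (each step inverts the fractional part left over by the previous one):
  10 = 3*3 + 1, so a_0 = 3.
  3 = 3*1 + 0, so a_1 = 3.
The remainder reaches 0 after 2 divisions, so the expansion has 2 partial quotients, read off in order.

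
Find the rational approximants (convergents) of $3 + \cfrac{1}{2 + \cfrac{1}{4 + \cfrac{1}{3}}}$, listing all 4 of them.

Using the convergent recurrence p_i = a_i*p_{i-1} + p_{i-2}, q_i = a_i*q_{i-1} + q_{i-2} with p_{-2}=0, p_{-1}=1, q_{-2}=1, q_{-1}=0:
  i=0: a_0=3, p_0 = 3*1 + 0 = 3, q_0 = 3*0 + 1 = 1.
  i=1: a_1=2, p_1 = 2*3 + 1 = 7, q_1 = 2*1 + 0 = 2.
  i=2: a_2=4, p_2 = 4*7 + 3 = 31, q_2 = 4*2 + 1 = 9.
  i=3: a_3=3, p_3 = 3*31 + 7 = 100, q_3 = 3*9 + 2 = 29.

3/1, 7/2, 31/9, 100/29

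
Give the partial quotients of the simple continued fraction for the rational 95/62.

Run the Euclidean algorithm on 95 and 62; the successive quotients are the partial quotients a_0, a_1, ... (each step inverts the fractional part left over by the previous one):
  95 = 1*62 + 33, so a_0 = 1.
  62 = 1*33 + 29, so a_1 = 1.
  33 = 1*29 + 4, so a_2 = 1.
  29 = 7*4 + 1, so a_3 = 7.
  4 = 4*1 + 0, so a_4 = 4.
The remainder reaches 0 after 5 divisions, so the expansion has 5 partial quotients, read off in order.

[1; 1, 1, 7, 4]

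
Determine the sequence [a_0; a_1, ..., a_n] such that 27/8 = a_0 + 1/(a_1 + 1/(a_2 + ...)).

[3; 2, 1, 2]

Run the Euclidean algorithm on 27 and 8; the successive quotients are the partial quotients a_0, a_1, ... (each step inverts the fractional part left over by the previous one):
  27 = 3*8 + 3, so a_0 = 3.
  8 = 2*3 + 2, so a_1 = 2.
  3 = 1*2 + 1, so a_2 = 1.
  2 = 2*1 + 0, so a_3 = 2.
The remainder reaches 0 after 4 divisions, so the expansion has 4 partial quotients, read off in order.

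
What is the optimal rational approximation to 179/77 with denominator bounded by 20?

7/3

Expand x = 179/77 as a continued fraction with the Euclidean algorithm:
  179 = 2*77 + 25, so a_0 = 2.
  77 = 3*25 + 2, so a_1 = 3.
  25 = 12*2 + 1, so a_2 = 12.
  2 = 2*1 + 0, so a_3 = 2.
so x = [2; 3, 12, 2].
Convergents (p_i = a_i*p_{i-1} + p_{i-2}, q_i = a_i*q_{i-1} + q_{i-2} with p_{-2}=0, p_{-1}=1, q_{-2}=1, q_{-1}=0), until the denominator exceeds 20:
  i=0: a_0=2, p_0 = 2*1 + 0 = 2, q_0 = 2*0 + 1 = 1.
  i=1: a_1=3, p_1 = 3*2 + 1 = 7, q_1 = 3*1 + 0 = 3.
  i=2: a_2=12, p_2 = 12*7 + 2 = 86, q_2 = 12*3 + 1 = 37.
q_2 = 37 > 20, so the last convergent with denominator <= 20 is p_1/q_1 = 7/3.
The closest fraction with denominator <= 20 is either p_1/q_1 or the intermediate fraction (k*p_1 + p_0)/(k*q_1 + q_0) with the largest k >= 1 whose denominator stays <= 20; these approach x as k grows, and every other convergent or intermediate fraction in range is farther away.
Largest k: floor((20 - q_0)/q_1) = floor((20 - 1)/3) = 6.
That gives (6*7 + 2)/(6*3 + 1) = 44/19.
Compare the errors: |x - 7/3| = |179*3 - 7*77|/(77*3) = 2/231, and |x - 44/19| = |179*19 - 44*77|/(77*19) = 13/1463.
Cross-multiplying, 2*1463 = 2926 < 3003 = 13*231, so 2/231 is smaller: the convergent 7/3 is closer to x than 44/19.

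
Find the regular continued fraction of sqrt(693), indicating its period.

[26; (3, 12, 1, 4, 1, 12, 3, 52)]

Write x_i = (sqrt(693) + m_i)/d_i with (m_0, d_0) = (0, 1). a_0 = floor(sqrt(693)) = 26, since 26^2 = 676 <= 693 < 729 = 27^2.
Iterate m_{i+1} = d_i*a_i - m_i, d_{i+1} = (693 - m_{i+1}^2)/d_i, a_{i+1} = floor((a_0 + m_{i+1})/d_{i+1}):
  m_1 = 1*26 - 0 = 26, d_1 = (693 - 26^2)/1 = 17/1 = 17, a_1 = floor((26 + 26)/17) = 3.
  m_2 = 17*3 - 26 = 25, d_2 = (693 - 25^2)/17 = 68/17 = 4, a_2 = floor((26 + 25)/4) = 12.
  m_3 = 4*12 - 25 = 23, d_3 = (693 - 23^2)/4 = 164/4 = 41, a_3 = floor((26 + 23)/41) = 1.
  m_4 = 41*1 - 23 = 18, d_4 = (693 - 18^2)/41 = 369/41 = 9, a_4 = floor((26 + 18)/9) = 4.
  m_5 = 9*4 - 18 = 18, d_5 = (693 - 18^2)/9 = 369/9 = 41, a_5 = floor((26 + 18)/41) = 1.
  m_6 = 41*1 - 18 = 23, d_6 = (693 - 23^2)/41 = 164/41 = 4, a_6 = floor((26 + 23)/4) = 12.
  m_7 = 4*12 - 23 = 25, d_7 = (693 - 25^2)/4 = 68/4 = 17, a_7 = floor((26 + 25)/17) = 3.
  m_8 = 17*3 - 25 = 26, d_8 = (693 - 26^2)/17 = 17/17 = 1, a_8 = floor((26 + 26)/1) = 52.
  m_9 = 1*52 - 26 = 26, d_9 = (693 - 26^2)/1 = 17/1 = 17: (m_9, d_9) = (m_1, d_1) = (26, 17), so from here the quotients repeat a_1, ..., a_8; the period length is 8.
Hence the expansion of sqrt(693) is a_0 = 26 followed by the repeating block 3, 12, 1, 4, 1, 12, 3, 52 (period 8).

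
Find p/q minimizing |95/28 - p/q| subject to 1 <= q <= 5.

Expand x = 95/28 as a continued fraction with the Euclidean algorithm:
  95 = 3*28 + 11, so a_0 = 3.
  28 = 2*11 + 6, so a_1 = 2.
  11 = 1*6 + 5, so a_2 = 1.
  6 = 1*5 + 1, so a_3 = 1.
  5 = 5*1 + 0, so a_4 = 5.
so x = [3; 2, 1, 1, 5].
Convergents (p_i = a_i*p_{i-1} + p_{i-2}, q_i = a_i*q_{i-1} + q_{i-2} with p_{-2}=0, p_{-1}=1, q_{-2}=1, q_{-1}=0), until the denominator exceeds 5:
  i=0: a_0=3, p_0 = 3*1 + 0 = 3, q_0 = 3*0 + 1 = 1.
  i=1: a_1=2, p_1 = 2*3 + 1 = 7, q_1 = 2*1 + 0 = 2.
  i=2: a_2=1, p_2 = 1*7 + 3 = 10, q_2 = 1*2 + 1 = 3.
  i=3: a_3=1, p_3 = 1*10 + 7 = 17, q_3 = 1*3 + 2 = 5.
  i=4: a_4=5, p_4 = 5*17 + 10 = 95, q_4 = 5*5 + 3 = 28.
q_4 = 28 > 5, so the last convergent with denominator <= 5 is p_3/q_3 = 17/5.
The closest fraction with denominator <= 5 is either p_3/q_3 or the intermediate fraction (k*p_3 + p_2)/(k*q_3 + q_2) with the largest k >= 1 whose denominator stays <= 5; these approach x as k grows, and every other convergent or intermediate fraction in range is farther away.
Largest k: floor((5 - q_2)/q_3) = floor((5 - 3)/5) = 0.
Since k = 0, no intermediate fraction beyond p_3/q_3 has denominator <= 5, so the convergent 17/5 is the closest (its error is |95*5 - 17*28|/(28*5) = 1/140).

17/5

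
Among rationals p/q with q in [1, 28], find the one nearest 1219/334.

73/20

Expand x = 1219/334 as a continued fraction with the Euclidean algorithm:
  1219 = 3*334 + 217, so a_0 = 3.
  334 = 1*217 + 117, so a_1 = 1.
  217 = 1*117 + 100, so a_2 = 1.
  117 = 1*100 + 17, so a_3 = 1.
  100 = 5*17 + 15, so a_4 = 5.
  17 = 1*15 + 2, so a_5 = 1.
  15 = 7*2 + 1, so a_6 = 7.
  2 = 2*1 + 0, so a_7 = 2.
so x = [3; 1, 1, 1, 5, 1, 7, 2].
Convergents (p_i = a_i*p_{i-1} + p_{i-2}, q_i = a_i*q_{i-1} + q_{i-2} with p_{-2}=0, p_{-1}=1, q_{-2}=1, q_{-1}=0), until the denominator exceeds 28:
  i=0: a_0=3, p_0 = 3*1 + 0 = 3, q_0 = 3*0 + 1 = 1.
  i=1: a_1=1, p_1 = 1*3 + 1 = 4, q_1 = 1*1 + 0 = 1.
  i=2: a_2=1, p_2 = 1*4 + 3 = 7, q_2 = 1*1 + 1 = 2.
  i=3: a_3=1, p_3 = 1*7 + 4 = 11, q_3 = 1*2 + 1 = 3.
  i=4: a_4=5, p_4 = 5*11 + 7 = 62, q_4 = 5*3 + 2 = 17.
  i=5: a_5=1, p_5 = 1*62 + 11 = 73, q_5 = 1*17 + 3 = 20.
  i=6: a_6=7, p_6 = 7*73 + 62 = 573, q_6 = 7*20 + 17 = 157.
q_6 = 157 > 28, so the last convergent with denominator <= 28 is p_5/q_5 = 73/20.
The closest fraction with denominator <= 28 is either p_5/q_5 or the intermediate fraction (k*p_5 + p_4)/(k*q_5 + q_4) with the largest k >= 1 whose denominator stays <= 28; these approach x as k grows, and every other convergent or intermediate fraction in range is farther away.
Largest k: floor((28 - q_4)/q_5) = floor((28 - 17)/20) = 0.
Since k = 0, no intermediate fraction beyond p_5/q_5 has denominator <= 28, so the convergent 73/20 is the closest (its error is |1219*20 - 73*334|/(334*20) = 2/6680).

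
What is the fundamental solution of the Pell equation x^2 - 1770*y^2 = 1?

First expand sqrt(1770) as a continued fraction. With x_i = (sqrt(1770) + m_i)/d_i and (m_0, d_0) = (0, 1): a_0 = floor(sqrt(1770)) = 42, since 42^2 = 1764 <= 1770 < 1849 = 43^2.
Iterate m_{i+1} = d_i*a_i - m_i, d_{i+1} = (1770 - m_{i+1}^2)/d_i, a_{i+1} = floor((a_0 + m_{i+1})/d_{i+1}):
  m_1 = 1*42 - 0 = 42, d_1 = (1770 - 42^2)/1 = 6/1 = 6, a_1 = floor((42 + 42)/6) = 14.
  m_2 = 6*14 - 42 = 42, d_2 = (1770 - 42^2)/6 = 6/6 = 1, a_2 = floor((42 + 42)/1) = 84.
  m_3 = 1*84 - 42 = 42, d_3 = (1770 - 42^2)/1 = 6/1 = 6: (m_3, d_3) = (m_1, d_1) = (42, 6), so from here the quotients repeat a_1, a_2; the period length is 2.
So sqrt(1770) = [42; (14, 84)] with period length k = 2.
k is even, so the fundamental solution of x^2 - 1770y^2 = 1 is (p_{k-1}, q_{k-1}) = (p_1, q_1); compute convergents through index 1.
Convergents (p_i = a_i*p_{i-1} + p_{i-2}, q_i = a_i*q_{i-1} + q_{i-2} with p_{-2}=0, p_{-1}=1, q_{-2}=1, q_{-1}=0):
  i=0: a_0=42, p_0 = 42*1 + 0 = 42, q_0 = 42*0 + 1 = 1.
  i=1: a_1=14, p_1 = 14*42 + 1 = 589, q_1 = 14*1 + 0 = 14.
Check: 589^2 - 1770*14^2 = 346921 - 346920 = 1, so (x, y) = (589, 14) solves the equation, and by the theorem it is the least positive solution.

(x, y) = (589, 14)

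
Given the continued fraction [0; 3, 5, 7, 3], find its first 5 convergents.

Using the convergent recurrence p_i = a_i*p_{i-1} + p_{i-2}, q_i = a_i*q_{i-1} + q_{i-2} with p_{-2}=0, p_{-1}=1, q_{-2}=1, q_{-1}=0:
  i=0: a_0=0, p_0 = 0*1 + 0 = 0, q_0 = 0*0 + 1 = 1.
  i=1: a_1=3, p_1 = 3*0 + 1 = 1, q_1 = 3*1 + 0 = 3.
  i=2: a_2=5, p_2 = 5*1 + 0 = 5, q_2 = 5*3 + 1 = 16.
  i=3: a_3=7, p_3 = 7*5 + 1 = 36, q_3 = 7*16 + 3 = 115.
  i=4: a_4=3, p_4 = 3*36 + 5 = 113, q_4 = 3*115 + 16 = 361.

0/1, 1/3, 5/16, 36/115, 113/361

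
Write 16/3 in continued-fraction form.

Run the Euclidean algorithm on 16 and 3; the successive quotients are the partial quotients a_0, a_1, ... (each step inverts the fractional part left over by the previous one):
  16 = 5*3 + 1, so a_0 = 5.
  3 = 3*1 + 0, so a_1 = 3.
The remainder reaches 0 after 2 divisions, so the expansion has 2 partial quotients, read off in order.

[5; 3]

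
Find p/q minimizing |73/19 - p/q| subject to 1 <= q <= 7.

23/6

Expand x = 73/19 as a continued fraction with the Euclidean algorithm:
  73 = 3*19 + 16, so a_0 = 3.
  19 = 1*16 + 3, so a_1 = 1.
  16 = 5*3 + 1, so a_2 = 5.
  3 = 3*1 + 0, so a_3 = 3.
so x = [3; 1, 5, 3].
Convergents (p_i = a_i*p_{i-1} + p_{i-2}, q_i = a_i*q_{i-1} + q_{i-2} with p_{-2}=0, p_{-1}=1, q_{-2}=1, q_{-1}=0), until the denominator exceeds 7:
  i=0: a_0=3, p_0 = 3*1 + 0 = 3, q_0 = 3*0 + 1 = 1.
  i=1: a_1=1, p_1 = 1*3 + 1 = 4, q_1 = 1*1 + 0 = 1.
  i=2: a_2=5, p_2 = 5*4 + 3 = 23, q_2 = 5*1 + 1 = 6.
  i=3: a_3=3, p_3 = 3*23 + 4 = 73, q_3 = 3*6 + 1 = 19.
q_3 = 19 > 7, so the last convergent with denominator <= 7 is p_2/q_2 = 23/6.
The closest fraction with denominator <= 7 is either p_2/q_2 or the intermediate fraction (k*p_2 + p_1)/(k*q_2 + q_1) with the largest k >= 1 whose denominator stays <= 7; these approach x as k grows, and every other convergent or intermediate fraction in range is farther away.
Largest k: floor((7 - q_1)/q_2) = floor((7 - 1)/6) = 1.
That gives (1*23 + 4)/(1*6 + 1) = 27/7.
Compare the errors: |x - 23/6| = |73*6 - 23*19|/(19*6) = 1/114, and |x - 27/7| = |73*7 - 27*19|/(19*7) = 2/133.
Cross-multiplying, 1*133 = 133 < 228 = 2*114, so 1/114 is smaller: the convergent 23/6 is closer to x than 27/7.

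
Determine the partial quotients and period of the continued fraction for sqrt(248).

[15; (1, 2, 1, 30)]

Write x_i = (sqrt(248) + m_i)/d_i with (m_0, d_0) = (0, 1). a_0 = floor(sqrt(248)) = 15, since 15^2 = 225 <= 248 < 256 = 16^2.
Iterate m_{i+1} = d_i*a_i - m_i, d_{i+1} = (248 - m_{i+1}^2)/d_i, a_{i+1} = floor((a_0 + m_{i+1})/d_{i+1}):
  m_1 = 1*15 - 0 = 15, d_1 = (248 - 15^2)/1 = 23/1 = 23, a_1 = floor((15 + 15)/23) = 1.
  m_2 = 23*1 - 15 = 8, d_2 = (248 - 8^2)/23 = 184/23 = 8, a_2 = floor((15 + 8)/8) = 2.
  m_3 = 8*2 - 8 = 8, d_3 = (248 - 8^2)/8 = 184/8 = 23, a_3 = floor((15 + 8)/23) = 1.
  m_4 = 23*1 - 8 = 15, d_4 = (248 - 15^2)/23 = 23/23 = 1, a_4 = floor((15 + 15)/1) = 30.
  m_5 = 1*30 - 15 = 15, d_5 = (248 - 15^2)/1 = 23/1 = 23: (m_5, d_5) = (m_1, d_1) = (15, 23), so from here the quotients repeat a_1, ..., a_4; the period length is 4.
Hence the expansion of sqrt(248) is a_0 = 15 followed by the repeating block 1, 2, 1, 30 (period 4).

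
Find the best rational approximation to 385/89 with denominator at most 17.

13/3

Expand x = 385/89 as a continued fraction with the Euclidean algorithm:
  385 = 4*89 + 29, so a_0 = 4.
  89 = 3*29 + 2, so a_1 = 3.
  29 = 14*2 + 1, so a_2 = 14.
  2 = 2*1 + 0, so a_3 = 2.
so x = [4; 3, 14, 2].
Convergents (p_i = a_i*p_{i-1} + p_{i-2}, q_i = a_i*q_{i-1} + q_{i-2} with p_{-2}=0, p_{-1}=1, q_{-2}=1, q_{-1}=0), until the denominator exceeds 17:
  i=0: a_0=4, p_0 = 4*1 + 0 = 4, q_0 = 4*0 + 1 = 1.
  i=1: a_1=3, p_1 = 3*4 + 1 = 13, q_1 = 3*1 + 0 = 3.
  i=2: a_2=14, p_2 = 14*13 + 4 = 186, q_2 = 14*3 + 1 = 43.
q_2 = 43 > 17, so the last convergent with denominator <= 17 is p_1/q_1 = 13/3.
The closest fraction with denominator <= 17 is either p_1/q_1 or the intermediate fraction (k*p_1 + p_0)/(k*q_1 + q_0) with the largest k >= 1 whose denominator stays <= 17; these approach x as k grows, and every other convergent or intermediate fraction in range is farther away.
Largest k: floor((17 - q_0)/q_1) = floor((17 - 1)/3) = 5.
That gives (5*13 + 4)/(5*3 + 1) = 69/16.
Compare the errors: |x - 13/3| = |385*3 - 13*89|/(89*3) = 2/267, and |x - 69/16| = |385*16 - 69*89|/(89*16) = 19/1424.
Cross-multiplying, 2*1424 = 2848 < 5073 = 19*267, so 2/267 is smaller: the convergent 13/3 is closer to x than 69/16.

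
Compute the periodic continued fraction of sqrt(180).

[13; (2, 2, 2, 26)]

Write x_i = (sqrt(180) + m_i)/d_i with (m_0, d_0) = (0, 1). a_0 = floor(sqrt(180)) = 13, since 13^2 = 169 <= 180 < 196 = 14^2.
Iterate m_{i+1} = d_i*a_i - m_i, d_{i+1} = (180 - m_{i+1}^2)/d_i, a_{i+1} = floor((a_0 + m_{i+1})/d_{i+1}):
  m_1 = 1*13 - 0 = 13, d_1 = (180 - 13^2)/1 = 11/1 = 11, a_1 = floor((13 + 13)/11) = 2.
  m_2 = 11*2 - 13 = 9, d_2 = (180 - 9^2)/11 = 99/11 = 9, a_2 = floor((13 + 9)/9) = 2.
  m_3 = 9*2 - 9 = 9, d_3 = (180 - 9^2)/9 = 99/9 = 11, a_3 = floor((13 + 9)/11) = 2.
  m_4 = 11*2 - 9 = 13, d_4 = (180 - 13^2)/11 = 11/11 = 1, a_4 = floor((13 + 13)/1) = 26.
  m_5 = 1*26 - 13 = 13, d_5 = (180 - 13^2)/1 = 11/1 = 11: (m_5, d_5) = (m_1, d_1) = (13, 11), so from here the quotients repeat a_1, ..., a_4; the period length is 4.
Hence the expansion of sqrt(180) is a_0 = 13 followed by the repeating block 2, 2, 2, 26 (period 4).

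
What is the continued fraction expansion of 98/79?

[1; 4, 6, 3]

Run the Euclidean algorithm on 98 and 79; the successive quotients are the partial quotients a_0, a_1, ... (each step inverts the fractional part left over by the previous one):
  98 = 1*79 + 19, so a_0 = 1.
  79 = 4*19 + 3, so a_1 = 4.
  19 = 6*3 + 1, so a_2 = 6.
  3 = 3*1 + 0, so a_3 = 3.
The remainder reaches 0 after 4 divisions, so the expansion has 4 partial quotients, read off in order.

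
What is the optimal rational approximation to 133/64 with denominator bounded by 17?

Expand x = 133/64 as a continued fraction with the Euclidean algorithm:
  133 = 2*64 + 5, so a_0 = 2.
  64 = 12*5 + 4, so a_1 = 12.
  5 = 1*4 + 1, so a_2 = 1.
  4 = 4*1 + 0, so a_3 = 4.
so x = [2; 12, 1, 4].
Convergents (p_i = a_i*p_{i-1} + p_{i-2}, q_i = a_i*q_{i-1} + q_{i-2} with p_{-2}=0, p_{-1}=1, q_{-2}=1, q_{-1}=0), until the denominator exceeds 17:
  i=0: a_0=2, p_0 = 2*1 + 0 = 2, q_0 = 2*0 + 1 = 1.
  i=1: a_1=12, p_1 = 12*2 + 1 = 25, q_1 = 12*1 + 0 = 12.
  i=2: a_2=1, p_2 = 1*25 + 2 = 27, q_2 = 1*12 + 1 = 13.
  i=3: a_3=4, p_3 = 4*27 + 25 = 133, q_3 = 4*13 + 12 = 64.
q_3 = 64 > 17, so the last convergent with denominator <= 17 is p_2/q_2 = 27/13.
The closest fraction with denominator <= 17 is either p_2/q_2 or the intermediate fraction (k*p_2 + p_1)/(k*q_2 + q_1) with the largest k >= 1 whose denominator stays <= 17; these approach x as k grows, and every other convergent or intermediate fraction in range is farther away.
Largest k: floor((17 - q_1)/q_2) = floor((17 - 12)/13) = 0.
Since k = 0, no intermediate fraction beyond p_2/q_2 has denominator <= 17, so the convergent 27/13 is the closest (its error is |133*13 - 27*64|/(64*13) = 1/832).

27/13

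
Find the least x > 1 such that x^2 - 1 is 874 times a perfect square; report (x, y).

First expand sqrt(874) as a continued fraction. With x_i = (sqrt(874) + m_i)/d_i and (m_0, d_0) = (0, 1): a_0 = floor(sqrt(874)) = 29, since 29^2 = 841 <= 874 < 900 = 30^2.
Iterate m_{i+1} = d_i*a_i - m_i, d_{i+1} = (874 - m_{i+1}^2)/d_i, a_{i+1} = floor((a_0 + m_{i+1})/d_{i+1}):
  m_1 = 1*29 - 0 = 29, d_1 = (874 - 29^2)/1 = 33/1 = 33, a_1 = floor((29 + 29)/33) = 1.
  m_2 = 33*1 - 29 = 4, d_2 = (874 - 4^2)/33 = 858/33 = 26, a_2 = floor((29 + 4)/26) = 1.
  m_3 = 26*1 - 4 = 22, d_3 = (874 - 22^2)/26 = 390/26 = 15, a_3 = floor((29 + 22)/15) = 3.
  m_4 = 15*3 - 22 = 23, d_4 = (874 - 23^2)/15 = 345/15 = 23, a_4 = floor((29 + 23)/23) = 2.
  m_5 = 23*2 - 23 = 23, d_5 = (874 - 23^2)/23 = 345/23 = 15, a_5 = floor((29 + 23)/15) = 3.
  m_6 = 15*3 - 23 = 22, d_6 = (874 - 22^2)/15 = 390/15 = 26, a_6 = floor((29 + 22)/26) = 1.
  m_7 = 26*1 - 22 = 4, d_7 = (874 - 4^2)/26 = 858/26 = 33, a_7 = floor((29 + 4)/33) = 1.
  m_8 = 33*1 - 4 = 29, d_8 = (874 - 29^2)/33 = 33/33 = 1, a_8 = floor((29 + 29)/1) = 58.
  m_9 = 1*58 - 29 = 29, d_9 = (874 - 29^2)/1 = 33/1 = 33: (m_9, d_9) = (m_1, d_1) = (29, 33), so from here the quotients repeat a_1, ..., a_8; the period length is 8.
So sqrt(874) = [29; (1, 1, 3, 2, 3, 1, 1, 58)] with period length k = 8.
k is even, so the fundamental solution of x^2 - 874y^2 = 1 is (p_{k-1}, q_{k-1}) = (p_7, q_7); compute convergents through index 7.
Convergents (p_i = a_i*p_{i-1} + p_{i-2}, q_i = a_i*q_{i-1} + q_{i-2} with p_{-2}=0, p_{-1}=1, q_{-2}=1, q_{-1}=0):
  i=0: a_0=29, p_0 = 29*1 + 0 = 29, q_0 = 29*0 + 1 = 1.
  i=1: a_1=1, p_1 = 1*29 + 1 = 30, q_1 = 1*1 + 0 = 1.
  i=2: a_2=1, p_2 = 1*30 + 29 = 59, q_2 = 1*1 + 1 = 2.
  i=3: a_3=3, p_3 = 3*59 + 30 = 207, q_3 = 3*2 + 1 = 7.
  i=4: a_4=2, p_4 = 2*207 + 59 = 473, q_4 = 2*7 + 2 = 16.
  i=5: a_5=3, p_5 = 3*473 + 207 = 1626, q_5 = 3*16 + 7 = 55.
  i=6: a_6=1, p_6 = 1*1626 + 473 = 2099, q_6 = 1*55 + 16 = 71.
  i=7: a_7=1, p_7 = 1*2099 + 1626 = 3725, q_7 = 1*71 + 55 = 126.
Check: 3725^2 - 874*126^2 = 13875625 - 13875624 = 1, so (x, y) = (3725, 126) solves the equation, and by the theorem it is the least positive solution.

(x, y) = (3725, 126)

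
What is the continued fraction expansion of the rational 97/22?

Run the Euclidean algorithm on 97 and 22; the successive quotients are the partial quotients a_0, a_1, ... (each step inverts the fractional part left over by the previous one):
  97 = 4*22 + 9, so a_0 = 4.
  22 = 2*9 + 4, so a_1 = 2.
  9 = 2*4 + 1, so a_2 = 2.
  4 = 4*1 + 0, so a_3 = 4.
The remainder reaches 0 after 4 divisions, so the expansion has 4 partial quotients, read off in order.

[4; 2, 2, 4]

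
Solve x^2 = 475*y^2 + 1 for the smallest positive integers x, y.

First expand sqrt(475) as a continued fraction. With x_i = (sqrt(475) + m_i)/d_i and (m_0, d_0) = (0, 1): a_0 = floor(sqrt(475)) = 21, since 21^2 = 441 <= 475 < 484 = 22^2.
Iterate m_{i+1} = d_i*a_i - m_i, d_{i+1} = (475 - m_{i+1}^2)/d_i, a_{i+1} = floor((a_0 + m_{i+1})/d_{i+1}):
  m_1 = 1*21 - 0 = 21, d_1 = (475 - 21^2)/1 = 34/1 = 34, a_1 = floor((21 + 21)/34) = 1.
  m_2 = 34*1 - 21 = 13, d_2 = (475 - 13^2)/34 = 306/34 = 9, a_2 = floor((21 + 13)/9) = 3.
  m_3 = 9*3 - 13 = 14, d_3 = (475 - 14^2)/9 = 279/9 = 31, a_3 = floor((21 + 14)/31) = 1.
  m_4 = 31*1 - 14 = 17, d_4 = (475 - 17^2)/31 = 186/31 = 6, a_4 = floor((21 + 17)/6) = 6.
  m_5 = 6*6 - 17 = 19, d_5 = (475 - 19^2)/6 = 114/6 = 19, a_5 = floor((21 + 19)/19) = 2.
  m_6 = 19*2 - 19 = 19, d_6 = (475 - 19^2)/19 = 114/19 = 6, a_6 = floor((21 + 19)/6) = 6.
  m_7 = 6*6 - 19 = 17, d_7 = (475 - 17^2)/6 = 186/6 = 31, a_7 = floor((21 + 17)/31) = 1.
  m_8 = 31*1 - 17 = 14, d_8 = (475 - 14^2)/31 = 279/31 = 9, a_8 = floor((21 + 14)/9) = 3.
  m_9 = 9*3 - 14 = 13, d_9 = (475 - 13^2)/9 = 306/9 = 34, a_9 = floor((21 + 13)/34) = 1.
  m_10 = 34*1 - 13 = 21, d_10 = (475 - 21^2)/34 = 34/34 = 1, a_10 = floor((21 + 21)/1) = 42.
  m_11 = 1*42 - 21 = 21, d_11 = (475 - 21^2)/1 = 34/1 = 34: (m_11, d_11) = (m_1, d_1) = (21, 34), so from here the quotients repeat a_1, ..., a_10; the period length is 10.
So sqrt(475) = [21; (1, 3, 1, 6, 2, 6, 1, 3, 1, 42)] with period length k = 10.
k is even, so the fundamental solution of x^2 - 475y^2 = 1 is (p_{k-1}, q_{k-1}) = (p_9, q_9); compute convergents through index 9.
Convergents (p_i = a_i*p_{i-1} + p_{i-2}, q_i = a_i*q_{i-1} + q_{i-2} with p_{-2}=0, p_{-1}=1, q_{-2}=1, q_{-1}=0):
  i=0: a_0=21, p_0 = 21*1 + 0 = 21, q_0 = 21*0 + 1 = 1.
  i=1: a_1=1, p_1 = 1*21 + 1 = 22, q_1 = 1*1 + 0 = 1.
  i=2: a_2=3, p_2 = 3*22 + 21 = 87, q_2 = 3*1 + 1 = 4.
  i=3: a_3=1, p_3 = 1*87 + 22 = 109, q_3 = 1*4 + 1 = 5.
  i=4: a_4=6, p_4 = 6*109 + 87 = 741, q_4 = 6*5 + 4 = 34.
  i=5: a_5=2, p_5 = 2*741 + 109 = 1591, q_5 = 2*34 + 5 = 73.
  i=6: a_6=6, p_6 = 6*1591 + 741 = 10287, q_6 = 6*73 + 34 = 472.
  i=7: a_7=1, p_7 = 1*10287 + 1591 = 11878, q_7 = 1*472 + 73 = 545.
  i=8: a_8=3, p_8 = 3*11878 + 10287 = 45921, q_8 = 3*545 + 472 = 2107.
  i=9: a_9=1, p_9 = 1*45921 + 11878 = 57799, q_9 = 1*2107 + 545 = 2652.
Check: 57799^2 - 475*2652^2 = 3340724401 - 3340724400 = 1, so (x, y) = (57799, 2652) solves the equation, and by the theorem it is the least positive solution.

(x, y) = (57799, 2652)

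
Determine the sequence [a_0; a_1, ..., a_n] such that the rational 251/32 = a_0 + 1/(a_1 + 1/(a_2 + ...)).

[7; 1, 5, 2, 2]

Run the Euclidean algorithm on 251 and 32; the successive quotients are the partial quotients a_0, a_1, ... (each step inverts the fractional part left over by the previous one):
  251 = 7*32 + 27, so a_0 = 7.
  32 = 1*27 + 5, so a_1 = 1.
  27 = 5*5 + 2, so a_2 = 5.
  5 = 2*2 + 1, so a_3 = 2.
  2 = 2*1 + 0, so a_4 = 2.
The remainder reaches 0 after 5 divisions, so the expansion has 5 partial quotients, read off in order.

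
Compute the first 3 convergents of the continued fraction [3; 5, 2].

Using the convergent recurrence p_i = a_i*p_{i-1} + p_{i-2}, q_i = a_i*q_{i-1} + q_{i-2} with p_{-2}=0, p_{-1}=1, q_{-2}=1, q_{-1}=0:
  i=0: a_0=3, p_0 = 3*1 + 0 = 3, q_0 = 3*0 + 1 = 1.
  i=1: a_1=5, p_1 = 5*3 + 1 = 16, q_1 = 5*1 + 0 = 5.
  i=2: a_2=2, p_2 = 2*16 + 3 = 35, q_2 = 2*5 + 1 = 11.

3/1, 16/5, 35/11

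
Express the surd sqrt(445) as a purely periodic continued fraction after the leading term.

Write x_i = (sqrt(445) + m_i)/d_i with (m_0, d_0) = (0, 1). a_0 = floor(sqrt(445)) = 21, since 21^2 = 441 <= 445 < 484 = 22^2.
Iterate m_{i+1} = d_i*a_i - m_i, d_{i+1} = (445 - m_{i+1}^2)/d_i, a_{i+1} = floor((a_0 + m_{i+1})/d_{i+1}):
  m_1 = 1*21 - 0 = 21, d_1 = (445 - 21^2)/1 = 4/1 = 4, a_1 = floor((21 + 21)/4) = 10.
  m_2 = 4*10 - 21 = 19, d_2 = (445 - 19^2)/4 = 84/4 = 21, a_2 = floor((21 + 19)/21) = 1.
  m_3 = 21*1 - 19 = 2, d_3 = (445 - 2^2)/21 = 441/21 = 21, a_3 = floor((21 + 2)/21) = 1.
  m_4 = 21*1 - 2 = 19, d_4 = (445 - 19^2)/21 = 84/21 = 4, a_4 = floor((21 + 19)/4) = 10.
  m_5 = 4*10 - 19 = 21, d_5 = (445 - 21^2)/4 = 4/4 = 1, a_5 = floor((21 + 21)/1) = 42.
  m_6 = 1*42 - 21 = 21, d_6 = (445 - 21^2)/1 = 4/1 = 4: (m_6, d_6) = (m_1, d_1) = (21, 4), so from here the quotients repeat a_1, ..., a_5; the period length is 5.
Hence the expansion of sqrt(445) is a_0 = 21 followed by the repeating block 10, 1, 1, 10, 42 (period 5).

[21; (10, 1, 1, 10, 42)]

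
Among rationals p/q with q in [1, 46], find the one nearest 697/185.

Expand x = 697/185 as a continued fraction with the Euclidean algorithm:
  697 = 3*185 + 142, so a_0 = 3.
  185 = 1*142 + 43, so a_1 = 1.
  142 = 3*43 + 13, so a_2 = 3.
  43 = 3*13 + 4, so a_3 = 3.
  13 = 3*4 + 1, so a_4 = 3.
  4 = 4*1 + 0, so a_5 = 4.
so x = [3; 1, 3, 3, 3, 4].
Convergents (p_i = a_i*p_{i-1} + p_{i-2}, q_i = a_i*q_{i-1} + q_{i-2} with p_{-2}=0, p_{-1}=1, q_{-2}=1, q_{-1}=0), until the denominator exceeds 46:
  i=0: a_0=3, p_0 = 3*1 + 0 = 3, q_0 = 3*0 + 1 = 1.
  i=1: a_1=1, p_1 = 1*3 + 1 = 4, q_1 = 1*1 + 0 = 1.
  i=2: a_2=3, p_2 = 3*4 + 3 = 15, q_2 = 3*1 + 1 = 4.
  i=3: a_3=3, p_3 = 3*15 + 4 = 49, q_3 = 3*4 + 1 = 13.
  i=4: a_4=3, p_4 = 3*49 + 15 = 162, q_4 = 3*13 + 4 = 43.
  i=5: a_5=4, p_5 = 4*162 + 49 = 697, q_5 = 4*43 + 13 = 185.
q_5 = 185 > 46, so the last convergent with denominator <= 46 is p_4/q_4 = 162/43.
The closest fraction with denominator <= 46 is either p_4/q_4 or the intermediate fraction (k*p_4 + p_3)/(k*q_4 + q_3) with the largest k >= 1 whose denominator stays <= 46; these approach x as k grows, and every other convergent or intermediate fraction in range is farther away.
Largest k: floor((46 - q_3)/q_4) = floor((46 - 13)/43) = 0.
Since k = 0, no intermediate fraction beyond p_4/q_4 has denominator <= 46, so the convergent 162/43 is the closest (its error is |697*43 - 162*185|/(185*43) = 1/7955).

162/43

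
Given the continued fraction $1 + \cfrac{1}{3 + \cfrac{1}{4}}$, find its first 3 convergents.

1/1, 4/3, 17/13

Using the convergent recurrence p_i = a_i*p_{i-1} + p_{i-2}, q_i = a_i*q_{i-1} + q_{i-2} with p_{-2}=0, p_{-1}=1, q_{-2}=1, q_{-1}=0:
  i=0: a_0=1, p_0 = 1*1 + 0 = 1, q_0 = 1*0 + 1 = 1.
  i=1: a_1=3, p_1 = 3*1 + 1 = 4, q_1 = 3*1 + 0 = 3.
  i=2: a_2=4, p_2 = 4*4 + 1 = 17, q_2 = 4*3 + 1 = 13.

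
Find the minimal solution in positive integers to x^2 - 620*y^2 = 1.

First expand sqrt(620) as a continued fraction. With x_i = (sqrt(620) + m_i)/d_i and (m_0, d_0) = (0, 1): a_0 = floor(sqrt(620)) = 24, since 24^2 = 576 <= 620 < 625 = 25^2.
Iterate m_{i+1} = d_i*a_i - m_i, d_{i+1} = (620 - m_{i+1}^2)/d_i, a_{i+1} = floor((a_0 + m_{i+1})/d_{i+1}):
  m_1 = 1*24 - 0 = 24, d_1 = (620 - 24^2)/1 = 44/1 = 44, a_1 = floor((24 + 24)/44) = 1.
  m_2 = 44*1 - 24 = 20, d_2 = (620 - 20^2)/44 = 220/44 = 5, a_2 = floor((24 + 20)/5) = 8.
  m_3 = 5*8 - 20 = 20, d_3 = (620 - 20^2)/5 = 220/5 = 44, a_3 = floor((24 + 20)/44) = 1.
  m_4 = 44*1 - 20 = 24, d_4 = (620 - 24^2)/44 = 44/44 = 1, a_4 = floor((24 + 24)/1) = 48.
  m_5 = 1*48 - 24 = 24, d_5 = (620 - 24^2)/1 = 44/1 = 44: (m_5, d_5) = (m_1, d_1) = (24, 44), so from here the quotients repeat a_1, ..., a_4; the period length is 4.
So sqrt(620) = [24; (1, 8, 1, 48)] with period length k = 4.
k is even, so the fundamental solution of x^2 - 620y^2 = 1 is (p_{k-1}, q_{k-1}) = (p_3, q_3); compute convergents through index 3.
Convergents (p_i = a_i*p_{i-1} + p_{i-2}, q_i = a_i*q_{i-1} + q_{i-2} with p_{-2}=0, p_{-1}=1, q_{-2}=1, q_{-1}=0):
  i=0: a_0=24, p_0 = 24*1 + 0 = 24, q_0 = 24*0 + 1 = 1.
  i=1: a_1=1, p_1 = 1*24 + 1 = 25, q_1 = 1*1 + 0 = 1.
  i=2: a_2=8, p_2 = 8*25 + 24 = 224, q_2 = 8*1 + 1 = 9.
  i=3: a_3=1, p_3 = 1*224 + 25 = 249, q_3 = 1*9 + 1 = 10.
Check: 249^2 - 620*10^2 = 62001 - 62000 = 1, so (x, y) = (249, 10) solves the equation, and by the theorem it is the least positive solution.

(x, y) = (249, 10)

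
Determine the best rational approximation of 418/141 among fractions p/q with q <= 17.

Expand x = 418/141 as a continued fraction with the Euclidean algorithm:
  418 = 2*141 + 136, so a_0 = 2.
  141 = 1*136 + 5, so a_1 = 1.
  136 = 27*5 + 1, so a_2 = 27.
  5 = 5*1 + 0, so a_3 = 5.
so x = [2; 1, 27, 5].
Convergents (p_i = a_i*p_{i-1} + p_{i-2}, q_i = a_i*q_{i-1} + q_{i-2} with p_{-2}=0, p_{-1}=1, q_{-2}=1, q_{-1}=0), until the denominator exceeds 17:
  i=0: a_0=2, p_0 = 2*1 + 0 = 2, q_0 = 2*0 + 1 = 1.
  i=1: a_1=1, p_1 = 1*2 + 1 = 3, q_1 = 1*1 + 0 = 1.
  i=2: a_2=27, p_2 = 27*3 + 2 = 83, q_2 = 27*1 + 1 = 28.
q_2 = 28 > 17, so the last convergent with denominator <= 17 is p_1/q_1 = 3/1.
The closest fraction with denominator <= 17 is either p_1/q_1 or the intermediate fraction (k*p_1 + p_0)/(k*q_1 + q_0) with the largest k >= 1 whose denominator stays <= 17; these approach x as k grows, and every other convergent or intermediate fraction in range is farther away.
Largest k: floor((17 - q_0)/q_1) = floor((17 - 1)/1) = 16.
That gives (16*3 + 2)/(16*1 + 1) = 50/17.
Compare the errors: |x - 3/1| = |418*1 - 3*141|/(141*1) = 5/141, and |x - 50/17| = |418*17 - 50*141|/(141*17) = 56/2397.
Cross-multiplying, 56*141 = 7896 < 11985 = 5*2397, so 56/2397 is smaller: the intermediate fraction 50/17 is closer to x than 3/1.

50/17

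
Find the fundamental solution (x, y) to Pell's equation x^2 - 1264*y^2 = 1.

(x, y) = (12799, 360)

First expand sqrt(1264) as a continued fraction. With x_i = (sqrt(1264) + m_i)/d_i and (m_0, d_0) = (0, 1): a_0 = floor(sqrt(1264)) = 35, since 35^2 = 1225 <= 1264 < 1296 = 36^2.
Iterate m_{i+1} = d_i*a_i - m_i, d_{i+1} = (1264 - m_{i+1}^2)/d_i, a_{i+1} = floor((a_0 + m_{i+1})/d_{i+1}):
  m_1 = 1*35 - 0 = 35, d_1 = (1264 - 35^2)/1 = 39/1 = 39, a_1 = floor((35 + 35)/39) = 1.
  m_2 = 39*1 - 35 = 4, d_2 = (1264 - 4^2)/39 = 1248/39 = 32, a_2 = floor((35 + 4)/32) = 1.
  m_3 = 32*1 - 4 = 28, d_3 = (1264 - 28^2)/32 = 480/32 = 15, a_3 = floor((35 + 28)/15) = 4.
  m_4 = 15*4 - 28 = 32, d_4 = (1264 - 32^2)/15 = 240/15 = 16, a_4 = floor((35 + 32)/16) = 4.
  m_5 = 16*4 - 32 = 32, d_5 = (1264 - 32^2)/16 = 240/16 = 15, a_5 = floor((35 + 32)/15) = 4.
  m_6 = 15*4 - 32 = 28, d_6 = (1264 - 28^2)/15 = 480/15 = 32, a_6 = floor((35 + 28)/32) = 1.
  m_7 = 32*1 - 28 = 4, d_7 = (1264 - 4^2)/32 = 1248/32 = 39, a_7 = floor((35 + 4)/39) = 1.
  m_8 = 39*1 - 4 = 35, d_8 = (1264 - 35^2)/39 = 39/39 = 1, a_8 = floor((35 + 35)/1) = 70.
  m_9 = 1*70 - 35 = 35, d_9 = (1264 - 35^2)/1 = 39/1 = 39: (m_9, d_9) = (m_1, d_1) = (35, 39), so from here the quotients repeat a_1, ..., a_8; the period length is 8.
So sqrt(1264) = [35; (1, 1, 4, 4, 4, 1, 1, 70)] with period length k = 8.
k is even, so the fundamental solution of x^2 - 1264y^2 = 1 is (p_{k-1}, q_{k-1}) = (p_7, q_7); compute convergents through index 7.
Convergents (p_i = a_i*p_{i-1} + p_{i-2}, q_i = a_i*q_{i-1} + q_{i-2} with p_{-2}=0, p_{-1}=1, q_{-2}=1, q_{-1}=0):
  i=0: a_0=35, p_0 = 35*1 + 0 = 35, q_0 = 35*0 + 1 = 1.
  i=1: a_1=1, p_1 = 1*35 + 1 = 36, q_1 = 1*1 + 0 = 1.
  i=2: a_2=1, p_2 = 1*36 + 35 = 71, q_2 = 1*1 + 1 = 2.
  i=3: a_3=4, p_3 = 4*71 + 36 = 320, q_3 = 4*2 + 1 = 9.
  i=4: a_4=4, p_4 = 4*320 + 71 = 1351, q_4 = 4*9 + 2 = 38.
  i=5: a_5=4, p_5 = 4*1351 + 320 = 5724, q_5 = 4*38 + 9 = 161.
  i=6: a_6=1, p_6 = 1*5724 + 1351 = 7075, q_6 = 1*161 + 38 = 199.
  i=7: a_7=1, p_7 = 1*7075 + 5724 = 12799, q_7 = 1*199 + 161 = 360.
Check: 12799^2 - 1264*360^2 = 163814401 - 163814400 = 1, so (x, y) = (12799, 360) solves the equation, and by the theorem it is the least positive solution.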